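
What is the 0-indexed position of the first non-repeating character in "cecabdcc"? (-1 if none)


Input: cecabdcc
Character frequencies:
  'a': 1
  'b': 1
  'c': 4
  'd': 1
  'e': 1
Scanning left to right for freq == 1:
  Position 0 ('c'): freq=4, skip
  Position 1 ('e'): unique! => answer = 1

1


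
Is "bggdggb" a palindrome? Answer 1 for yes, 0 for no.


Input: bggdggb
Reversed: bggdggb
  Compare pos 0 ('b') with pos 6 ('b'): match
  Compare pos 1 ('g') with pos 5 ('g'): match
  Compare pos 2 ('g') with pos 4 ('g'): match
Result: palindrome

1


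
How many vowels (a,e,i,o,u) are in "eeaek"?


Input: eeaek
Checking each character:
  'e' at position 0: vowel (running total: 1)
  'e' at position 1: vowel (running total: 2)
  'a' at position 2: vowel (running total: 3)
  'e' at position 3: vowel (running total: 4)
  'k' at position 4: consonant
Total vowels: 4

4


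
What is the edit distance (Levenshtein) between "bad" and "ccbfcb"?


Computing edit distance: "bad" -> "ccbfcb"
DP table:
           c    c    b    f    c    b
      0    1    2    3    4    5    6
  b   1    1    2    2    3    4    5
  a   2    2    2    3    3    4    5
  d   3    3    3    3    4    4    5
Edit distance = dp[3][6] = 5

5


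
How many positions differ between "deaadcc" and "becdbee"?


Comparing "deaadcc" and "becdbee" position by position:
  Position 0: 'd' vs 'b' => DIFFER
  Position 1: 'e' vs 'e' => same
  Position 2: 'a' vs 'c' => DIFFER
  Position 3: 'a' vs 'd' => DIFFER
  Position 4: 'd' vs 'b' => DIFFER
  Position 5: 'c' vs 'e' => DIFFER
  Position 6: 'c' vs 'e' => DIFFER
Positions that differ: 6

6


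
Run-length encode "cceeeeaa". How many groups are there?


Input: cceeeeaa
Scanning for consecutive runs:
  Group 1: 'c' x 2 (positions 0-1)
  Group 2: 'e' x 4 (positions 2-5)
  Group 3: 'a' x 2 (positions 6-7)
Total groups: 3

3


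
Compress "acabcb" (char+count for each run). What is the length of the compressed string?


Input: acabcb
Runs:
  'a' x 1 => "a1"
  'c' x 1 => "c1"
  'a' x 1 => "a1"
  'b' x 1 => "b1"
  'c' x 1 => "c1"
  'b' x 1 => "b1"
Compressed: "a1c1a1b1c1b1"
Compressed length: 12

12


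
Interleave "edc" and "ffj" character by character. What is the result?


Interleaving "edc" and "ffj":
  Position 0: 'e' from first, 'f' from second => "ef"
  Position 1: 'd' from first, 'f' from second => "df"
  Position 2: 'c' from first, 'j' from second => "cj"
Result: efdfcj

efdfcj


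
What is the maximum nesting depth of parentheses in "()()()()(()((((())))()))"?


Input: "()()()()(()((((())))()))"
Tracking depth:
  Position 0 '(': depth becomes 1
  Position 1 ')': depth becomes 0
  Position 2 '(': depth becomes 1
  Position 3 ')': depth becomes 0
  Position 4 '(': depth becomes 1
  Position 5 ')': depth becomes 0
  Position 6 '(': depth becomes 1
  Position 7 ')': depth becomes 0
  Position 8 '(': depth becomes 1
  Position 9 '(': depth becomes 2
  Position 10 ')': depth becomes 1
  Position 11 '(': depth becomes 2
  Position 12 '(': depth becomes 3
  Position 13 '(': depth becomes 4
  Position 14 '(': depth becomes 5
  Position 15 '(': depth becomes 6
  Position 16 ')': depth becomes 5
  Position 17 ')': depth becomes 4
  Position 18 ')': depth becomes 3
  Position 19 ')': depth becomes 2
  Position 20 '(': depth becomes 3
  Position 21 ')': depth becomes 2
  Position 22 ')': depth becomes 1
  Position 23 ')': depth becomes 0
Maximum depth reached: 6

6


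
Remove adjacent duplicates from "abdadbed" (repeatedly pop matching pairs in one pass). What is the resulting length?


Input: abdadbed
Stack-based adjacent duplicate removal:
  Read 'a': push. Stack: a
  Read 'b': push. Stack: ab
  Read 'd': push. Stack: abd
  Read 'a': push. Stack: abda
  Read 'd': push. Stack: abdad
  Read 'b': push. Stack: abdadb
  Read 'e': push. Stack: abdadbe
  Read 'd': push. Stack: abdadbed
Final stack: "abdadbed" (length 8)

8


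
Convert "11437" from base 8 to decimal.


Input: "11437" in base 8
Positional expansion:
  Digit '1' (value 1) x 8^4 = 4096
  Digit '1' (value 1) x 8^3 = 512
  Digit '4' (value 4) x 8^2 = 256
  Digit '3' (value 3) x 8^1 = 24
  Digit '7' (value 7) x 8^0 = 7
Sum = 4895

4895


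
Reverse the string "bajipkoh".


Input: bajipkoh
Reading characters right to left:
  Position 7: 'h'
  Position 6: 'o'
  Position 5: 'k'
  Position 4: 'p'
  Position 3: 'i'
  Position 2: 'j'
  Position 1: 'a'
  Position 0: 'b'
Reversed: hokpijab

hokpijab


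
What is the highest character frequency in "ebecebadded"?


Input: ebecebadded
Character counts:
  'a': 1
  'b': 2
  'c': 1
  'd': 3
  'e': 4
Maximum frequency: 4

4


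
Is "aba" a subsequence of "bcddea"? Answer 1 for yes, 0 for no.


Check if "aba" is a subsequence of "bcddea"
Greedy scan:
  Position 0 ('b'): no match needed
  Position 1 ('c'): no match needed
  Position 2 ('d'): no match needed
  Position 3 ('d'): no match needed
  Position 4 ('e'): no match needed
  Position 5 ('a'): matches sub[0] = 'a'
Only matched 1/3 characters => not a subsequence

0


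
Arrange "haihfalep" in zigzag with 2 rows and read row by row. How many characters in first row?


Zigzag "haihfalep" into 2 rows:
Placing characters:
  'h' => row 0
  'a' => row 1
  'i' => row 0
  'h' => row 1
  'f' => row 0
  'a' => row 1
  'l' => row 0
  'e' => row 1
  'p' => row 0
Rows:
  Row 0: "hiflp"
  Row 1: "ahae"
First row length: 5

5


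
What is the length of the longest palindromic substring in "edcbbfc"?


Input: "edcbbfc"
Checking substrings for palindromes:
  [3:5] "bb" (len 2) => palindrome
Longest palindromic substring: "bb" with length 2

2


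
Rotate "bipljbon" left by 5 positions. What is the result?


Input: "bipljbon", rotate left by 5
First 5 characters: "biplj"
Remaining characters: "bon"
Concatenate remaining + first: "bon" + "biplj" = "bonbiplj"

bonbiplj


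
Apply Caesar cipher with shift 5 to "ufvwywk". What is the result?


Caesar cipher: shift "ufvwywk" by 5
  'u' (pos 20) + 5 = pos 25 = 'z'
  'f' (pos 5) + 5 = pos 10 = 'k'
  'v' (pos 21) + 5 = pos 0 = 'a'
  'w' (pos 22) + 5 = pos 1 = 'b'
  'y' (pos 24) + 5 = pos 3 = 'd'
  'w' (pos 22) + 5 = pos 1 = 'b'
  'k' (pos 10) + 5 = pos 15 = 'p'
Result: zkabdbp

zkabdbp


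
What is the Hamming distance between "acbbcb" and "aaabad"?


Comparing "acbbcb" and "aaabad" position by position:
  Position 0: 'a' vs 'a' => same
  Position 1: 'c' vs 'a' => differ
  Position 2: 'b' vs 'a' => differ
  Position 3: 'b' vs 'b' => same
  Position 4: 'c' vs 'a' => differ
  Position 5: 'b' vs 'd' => differ
Total differences (Hamming distance): 4

4


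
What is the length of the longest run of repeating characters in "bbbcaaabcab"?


Input: "bbbcaaabcab"
Scanning for longest run:
  Position 1 ('b'): continues run of 'b', length=2
  Position 2 ('b'): continues run of 'b', length=3
  Position 3 ('c'): new char, reset run to 1
  Position 4 ('a'): new char, reset run to 1
  Position 5 ('a'): continues run of 'a', length=2
  Position 6 ('a'): continues run of 'a', length=3
  Position 7 ('b'): new char, reset run to 1
  Position 8 ('c'): new char, reset run to 1
  Position 9 ('a'): new char, reset run to 1
  Position 10 ('b'): new char, reset run to 1
Longest run: 'b' with length 3

3


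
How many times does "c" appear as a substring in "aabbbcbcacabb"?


Searching for "c" in "aabbbcbcacabb"
Scanning each position:
  Position 0: "a" => no
  Position 1: "a" => no
  Position 2: "b" => no
  Position 3: "b" => no
  Position 4: "b" => no
  Position 5: "c" => MATCH
  Position 6: "b" => no
  Position 7: "c" => MATCH
  Position 8: "a" => no
  Position 9: "c" => MATCH
  Position 10: "a" => no
  Position 11: "b" => no
  Position 12: "b" => no
Total occurrences: 3

3


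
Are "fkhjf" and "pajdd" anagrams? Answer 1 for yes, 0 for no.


Strings: "fkhjf", "pajdd"
Sorted first:  ffhjk
Sorted second: addjp
Differ at position 0: 'f' vs 'a' => not anagrams

0


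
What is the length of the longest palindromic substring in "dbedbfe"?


Input: "dbedbfe"
Checking substrings for palindromes:
  No multi-char palindromic substrings found
Longest palindromic substring: "d" with length 1

1


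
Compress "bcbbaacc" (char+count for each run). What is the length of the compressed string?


Input: bcbbaacc
Runs:
  'b' x 1 => "b1"
  'c' x 1 => "c1"
  'b' x 2 => "b2"
  'a' x 2 => "a2"
  'c' x 2 => "c2"
Compressed: "b1c1b2a2c2"
Compressed length: 10

10


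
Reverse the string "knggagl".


Input: knggagl
Reading characters right to left:
  Position 6: 'l'
  Position 5: 'g'
  Position 4: 'a'
  Position 3: 'g'
  Position 2: 'g'
  Position 1: 'n'
  Position 0: 'k'
Reversed: lgaggnk

lgaggnk


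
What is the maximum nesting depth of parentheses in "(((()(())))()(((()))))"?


Input: "(((()(())))()(((()))))"
Tracking depth:
  Position 0 '(': depth becomes 1
  Position 1 '(': depth becomes 2
  Position 2 '(': depth becomes 3
  Position 3 '(': depth becomes 4
  Position 4 ')': depth becomes 3
  Position 5 '(': depth becomes 4
  Position 6 '(': depth becomes 5
  Position 7 ')': depth becomes 4
  Position 8 ')': depth becomes 3
  Position 9 ')': depth becomes 2
  Position 10 ')': depth becomes 1
  Position 11 '(': depth becomes 2
  Position 12 ')': depth becomes 1
  Position 13 '(': depth becomes 2
  Position 14 '(': depth becomes 3
  Position 15 '(': depth becomes 4
  Position 16 '(': depth becomes 5
  Position 17 ')': depth becomes 4
  Position 18 ')': depth becomes 3
  Position 19 ')': depth becomes 2
  Position 20 ')': depth becomes 1
  Position 21 ')': depth becomes 0
Maximum depth reached: 5

5


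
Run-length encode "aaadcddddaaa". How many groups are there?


Input: aaadcddddaaa
Scanning for consecutive runs:
  Group 1: 'a' x 3 (positions 0-2)
  Group 2: 'd' x 1 (positions 3-3)
  Group 3: 'c' x 1 (positions 4-4)
  Group 4: 'd' x 4 (positions 5-8)
  Group 5: 'a' x 3 (positions 9-11)
Total groups: 5

5


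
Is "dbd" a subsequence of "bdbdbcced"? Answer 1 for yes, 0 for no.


Check if "dbd" is a subsequence of "bdbdbcced"
Greedy scan:
  Position 0 ('b'): no match needed
  Position 1 ('d'): matches sub[0] = 'd'
  Position 2 ('b'): matches sub[1] = 'b'
  Position 3 ('d'): matches sub[2] = 'd'
  Position 4 ('b'): no match needed
  Position 5 ('c'): no match needed
  Position 6 ('c'): no match needed
  Position 7 ('e'): no match needed
  Position 8 ('d'): no match needed
All 3 characters matched => is a subsequence

1


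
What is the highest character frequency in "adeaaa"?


Input: adeaaa
Character counts:
  'a': 4
  'd': 1
  'e': 1
Maximum frequency: 4

4


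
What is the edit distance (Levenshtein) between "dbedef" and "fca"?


Computing edit distance: "dbedef" -> "fca"
DP table:
           f    c    a
      0    1    2    3
  d   1    1    2    3
  b   2    2    2    3
  e   3    3    3    3
  d   4    4    4    4
  e   5    5    5    5
  f   6    5    6    6
Edit distance = dp[6][3] = 6

6


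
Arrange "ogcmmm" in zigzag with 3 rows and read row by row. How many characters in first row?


Zigzag "ogcmmm" into 3 rows:
Placing characters:
  'o' => row 0
  'g' => row 1
  'c' => row 2
  'm' => row 1
  'm' => row 0
  'm' => row 1
Rows:
  Row 0: "om"
  Row 1: "gmm"
  Row 2: "c"
First row length: 2

2


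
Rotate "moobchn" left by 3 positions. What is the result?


Input: "moobchn", rotate left by 3
First 3 characters: "moo"
Remaining characters: "bchn"
Concatenate remaining + first: "bchn" + "moo" = "bchnmoo"

bchnmoo


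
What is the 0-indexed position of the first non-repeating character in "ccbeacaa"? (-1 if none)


Input: ccbeacaa
Character frequencies:
  'a': 3
  'b': 1
  'c': 3
  'e': 1
Scanning left to right for freq == 1:
  Position 0 ('c'): freq=3, skip
  Position 1 ('c'): freq=3, skip
  Position 2 ('b'): unique! => answer = 2

2


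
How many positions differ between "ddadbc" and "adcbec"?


Comparing "ddadbc" and "adcbec" position by position:
  Position 0: 'd' vs 'a' => DIFFER
  Position 1: 'd' vs 'd' => same
  Position 2: 'a' vs 'c' => DIFFER
  Position 3: 'd' vs 'b' => DIFFER
  Position 4: 'b' vs 'e' => DIFFER
  Position 5: 'c' vs 'c' => same
Positions that differ: 4

4


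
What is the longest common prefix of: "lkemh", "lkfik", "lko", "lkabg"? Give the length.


Words: lkemh, lkfik, lko, lkabg
  Position 0: all 'l' => match
  Position 1: all 'k' => match
  Position 2: ('e', 'f', 'o', 'a') => mismatch, stop
LCP = "lk" (length 2)

2


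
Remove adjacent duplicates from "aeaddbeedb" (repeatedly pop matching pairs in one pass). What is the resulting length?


Input: aeaddbeedb
Stack-based adjacent duplicate removal:
  Read 'a': push. Stack: a
  Read 'e': push. Stack: ae
  Read 'a': push. Stack: aea
  Read 'd': push. Stack: aead
  Read 'd': matches stack top 'd' => pop. Stack: aea
  Read 'b': push. Stack: aeab
  Read 'e': push. Stack: aeabe
  Read 'e': matches stack top 'e' => pop. Stack: aeab
  Read 'd': push. Stack: aeabd
  Read 'b': push. Stack: aeabdb
Final stack: "aeabdb" (length 6)

6


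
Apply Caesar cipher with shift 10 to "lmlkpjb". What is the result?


Caesar cipher: shift "lmlkpjb" by 10
  'l' (pos 11) + 10 = pos 21 = 'v'
  'm' (pos 12) + 10 = pos 22 = 'w'
  'l' (pos 11) + 10 = pos 21 = 'v'
  'k' (pos 10) + 10 = pos 20 = 'u'
  'p' (pos 15) + 10 = pos 25 = 'z'
  'j' (pos 9) + 10 = pos 19 = 't'
  'b' (pos 1) + 10 = pos 11 = 'l'
Result: vwvuztl

vwvuztl


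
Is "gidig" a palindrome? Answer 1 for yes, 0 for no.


Input: gidig
Reversed: gidig
  Compare pos 0 ('g') with pos 4 ('g'): match
  Compare pos 1 ('i') with pos 3 ('i'): match
Result: palindrome

1


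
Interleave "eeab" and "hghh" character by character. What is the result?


Interleaving "eeab" and "hghh":
  Position 0: 'e' from first, 'h' from second => "eh"
  Position 1: 'e' from first, 'g' from second => "eg"
  Position 2: 'a' from first, 'h' from second => "ah"
  Position 3: 'b' from first, 'h' from second => "bh"
Result: ehegahbh

ehegahbh


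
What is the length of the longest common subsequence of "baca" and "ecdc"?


LCS of "baca" and "ecdc"
DP table:
           e    c    d    c
      0    0    0    0    0
  b   0    0    0    0    0
  a   0    0    0    0    0
  c   0    0    1    1    1
  a   0    0    1    1    1
LCS length = dp[4][4] = 1

1


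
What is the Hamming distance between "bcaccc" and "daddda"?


Comparing "bcaccc" and "daddda" position by position:
  Position 0: 'b' vs 'd' => differ
  Position 1: 'c' vs 'a' => differ
  Position 2: 'a' vs 'd' => differ
  Position 3: 'c' vs 'd' => differ
  Position 4: 'c' vs 'd' => differ
  Position 5: 'c' vs 'a' => differ
Total differences (Hamming distance): 6

6


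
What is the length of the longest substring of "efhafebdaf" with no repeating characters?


Input: "efhafebdaf"
Sliding window (track last position of each char):
  Position 0 ('e'): window [0,0] length 1 -- new best
  Position 1 ('f'): window [0,1] length 2 -- new best
  Position 2 ('h'): window [0,2] length 3 -- new best
  Position 3 ('a'): window [0,3] length 4 -- new best
  Position 4 ('f'): repeat (last at 1), move window start to 2
  Position 4 ('f'): window [2,4] length 3
  Position 5 ('e'): window [2,5] length 4
  Position 6 ('b'): window [2,6] length 5 -- new best
  Position 7 ('d'): window [2,7] length 6 -- new best
  Position 8 ('a'): repeat (last at 3), move window start to 4
  Position 8 ('a'): window [4,8] length 5
  Position 9 ('f'): repeat (last at 4), move window start to 5
  Position 9 ('f'): window [5,9] length 5
Longest substring with no repeats: "hafebd" with length 6

6


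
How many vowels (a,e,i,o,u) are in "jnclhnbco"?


Input: jnclhnbco
Checking each character:
  'j' at position 0: consonant
  'n' at position 1: consonant
  'c' at position 2: consonant
  'l' at position 3: consonant
  'h' at position 4: consonant
  'n' at position 5: consonant
  'b' at position 6: consonant
  'c' at position 7: consonant
  'o' at position 8: vowel (running total: 1)
Total vowels: 1

1


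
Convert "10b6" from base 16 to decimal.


Input: "10b6" in base 16
Positional expansion:
  Digit '1' (value 1) x 16^3 = 4096
  Digit '0' (value 0) x 16^2 = 0
  Digit 'b' (value 11) x 16^1 = 176
  Digit '6' (value 6) x 16^0 = 6
Sum = 4278

4278


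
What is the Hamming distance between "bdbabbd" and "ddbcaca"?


Comparing "bdbabbd" and "ddbcaca" position by position:
  Position 0: 'b' vs 'd' => differ
  Position 1: 'd' vs 'd' => same
  Position 2: 'b' vs 'b' => same
  Position 3: 'a' vs 'c' => differ
  Position 4: 'b' vs 'a' => differ
  Position 5: 'b' vs 'c' => differ
  Position 6: 'd' vs 'a' => differ
Total differences (Hamming distance): 5

5


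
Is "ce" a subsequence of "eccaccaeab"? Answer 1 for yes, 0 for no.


Check if "ce" is a subsequence of "eccaccaeab"
Greedy scan:
  Position 0 ('e'): no match needed
  Position 1 ('c'): matches sub[0] = 'c'
  Position 2 ('c'): no match needed
  Position 3 ('a'): no match needed
  Position 4 ('c'): no match needed
  Position 5 ('c'): no match needed
  Position 6 ('a'): no match needed
  Position 7 ('e'): matches sub[1] = 'e'
  Position 8 ('a'): no match needed
  Position 9 ('b'): no match needed
All 2 characters matched => is a subsequence

1


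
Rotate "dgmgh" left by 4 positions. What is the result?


Input: "dgmgh", rotate left by 4
First 4 characters: "dgmg"
Remaining characters: "h"
Concatenate remaining + first: "h" + "dgmg" = "hdgmg"

hdgmg


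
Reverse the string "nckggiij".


Input: nckggiij
Reading characters right to left:
  Position 7: 'j'
  Position 6: 'i'
  Position 5: 'i'
  Position 4: 'g'
  Position 3: 'g'
  Position 2: 'k'
  Position 1: 'c'
  Position 0: 'n'
Reversed: jiiggkcn

jiiggkcn


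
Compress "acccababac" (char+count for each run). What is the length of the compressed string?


Input: acccababac
Runs:
  'a' x 1 => "a1"
  'c' x 3 => "c3"
  'a' x 1 => "a1"
  'b' x 1 => "b1"
  'a' x 1 => "a1"
  'b' x 1 => "b1"
  'a' x 1 => "a1"
  'c' x 1 => "c1"
Compressed: "a1c3a1b1a1b1a1c1"
Compressed length: 16

16


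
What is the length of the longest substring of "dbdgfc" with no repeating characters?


Input: "dbdgfc"
Sliding window (track last position of each char):
  Position 0 ('d'): window [0,0] length 1 -- new best
  Position 1 ('b'): window [0,1] length 2 -- new best
  Position 2 ('d'): repeat (last at 0), move window start to 1
  Position 2 ('d'): window [1,2] length 2
  Position 3 ('g'): window [1,3] length 3 -- new best
  Position 4 ('f'): window [1,4] length 4 -- new best
  Position 5 ('c'): window [1,5] length 5 -- new best
Longest substring with no repeats: "bdgfc" with length 5

5


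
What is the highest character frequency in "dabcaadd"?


Input: dabcaadd
Character counts:
  'a': 3
  'b': 1
  'c': 1
  'd': 3
Maximum frequency: 3

3


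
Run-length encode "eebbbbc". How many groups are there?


Input: eebbbbc
Scanning for consecutive runs:
  Group 1: 'e' x 2 (positions 0-1)
  Group 2: 'b' x 4 (positions 2-5)
  Group 3: 'c' x 1 (positions 6-6)
Total groups: 3

3


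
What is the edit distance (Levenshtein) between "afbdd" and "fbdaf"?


Computing edit distance: "afbdd" -> "fbdaf"
DP table:
           f    b    d    a    f
      0    1    2    3    4    5
  a   1    1    2    3    3    4
  f   2    1    2    3    4    3
  b   3    2    1    2    3    4
  d   4    3    2    1    2    3
  d   5    4    3    2    2    3
Edit distance = dp[5][5] = 3

3


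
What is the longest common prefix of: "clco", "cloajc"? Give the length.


Words: clco, cloajc
  Position 0: all 'c' => match
  Position 1: all 'l' => match
  Position 2: ('c', 'o') => mismatch, stop
LCP = "cl" (length 2)

2


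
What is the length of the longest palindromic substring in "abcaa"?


Input: "abcaa"
Checking substrings for palindromes:
  [3:5] "aa" (len 2) => palindrome
Longest palindromic substring: "aa" with length 2

2


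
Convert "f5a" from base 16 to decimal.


Input: "f5a" in base 16
Positional expansion:
  Digit 'f' (value 15) x 16^2 = 3840
  Digit '5' (value 5) x 16^1 = 80
  Digit 'a' (value 10) x 16^0 = 10
Sum = 3930

3930


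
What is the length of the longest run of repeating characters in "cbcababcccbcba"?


Input: "cbcababcccbcba"
Scanning for longest run:
  Position 1 ('b'): new char, reset run to 1
  Position 2 ('c'): new char, reset run to 1
  Position 3 ('a'): new char, reset run to 1
  Position 4 ('b'): new char, reset run to 1
  Position 5 ('a'): new char, reset run to 1
  Position 6 ('b'): new char, reset run to 1
  Position 7 ('c'): new char, reset run to 1
  Position 8 ('c'): continues run of 'c', length=2
  Position 9 ('c'): continues run of 'c', length=3
  Position 10 ('b'): new char, reset run to 1
  Position 11 ('c'): new char, reset run to 1
  Position 12 ('b'): new char, reset run to 1
  Position 13 ('a'): new char, reset run to 1
Longest run: 'c' with length 3

3


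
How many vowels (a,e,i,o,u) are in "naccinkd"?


Input: naccinkd
Checking each character:
  'n' at position 0: consonant
  'a' at position 1: vowel (running total: 1)
  'c' at position 2: consonant
  'c' at position 3: consonant
  'i' at position 4: vowel (running total: 2)
  'n' at position 5: consonant
  'k' at position 6: consonant
  'd' at position 7: consonant
Total vowels: 2

2


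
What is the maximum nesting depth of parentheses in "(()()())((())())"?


Input: "(()()())((())())"
Tracking depth:
  Position 0 '(': depth becomes 1
  Position 1 '(': depth becomes 2
  Position 2 ')': depth becomes 1
  Position 3 '(': depth becomes 2
  Position 4 ')': depth becomes 1
  Position 5 '(': depth becomes 2
  Position 6 ')': depth becomes 1
  Position 7 ')': depth becomes 0
  Position 8 '(': depth becomes 1
  Position 9 '(': depth becomes 2
  Position 10 '(': depth becomes 3
  Position 11 ')': depth becomes 2
  Position 12 ')': depth becomes 1
  Position 13 '(': depth becomes 2
  Position 14 ')': depth becomes 1
  Position 15 ')': depth becomes 0
Maximum depth reached: 3

3


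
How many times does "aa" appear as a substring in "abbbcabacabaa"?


Searching for "aa" in "abbbcabacabaa"
Scanning each position:
  Position 0: "ab" => no
  Position 1: "bb" => no
  Position 2: "bb" => no
  Position 3: "bc" => no
  Position 4: "ca" => no
  Position 5: "ab" => no
  Position 6: "ba" => no
  Position 7: "ac" => no
  Position 8: "ca" => no
  Position 9: "ab" => no
  Position 10: "ba" => no
  Position 11: "aa" => MATCH
Total occurrences: 1

1


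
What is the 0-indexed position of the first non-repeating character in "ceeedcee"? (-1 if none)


Input: ceeedcee
Character frequencies:
  'c': 2
  'd': 1
  'e': 5
Scanning left to right for freq == 1:
  Position 0 ('c'): freq=2, skip
  Position 1 ('e'): freq=5, skip
  Position 2 ('e'): freq=5, skip
  Position 3 ('e'): freq=5, skip
  Position 4 ('d'): unique! => answer = 4

4


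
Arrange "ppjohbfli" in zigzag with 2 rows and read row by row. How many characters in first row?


Zigzag "ppjohbfli" into 2 rows:
Placing characters:
  'p' => row 0
  'p' => row 1
  'j' => row 0
  'o' => row 1
  'h' => row 0
  'b' => row 1
  'f' => row 0
  'l' => row 1
  'i' => row 0
Rows:
  Row 0: "pjhfi"
  Row 1: "pobl"
First row length: 5

5


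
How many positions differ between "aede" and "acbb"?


Comparing "aede" and "acbb" position by position:
  Position 0: 'a' vs 'a' => same
  Position 1: 'e' vs 'c' => DIFFER
  Position 2: 'd' vs 'b' => DIFFER
  Position 3: 'e' vs 'b' => DIFFER
Positions that differ: 3

3


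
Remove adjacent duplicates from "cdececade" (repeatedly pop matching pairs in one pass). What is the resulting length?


Input: cdececade
Stack-based adjacent duplicate removal:
  Read 'c': push. Stack: c
  Read 'd': push. Stack: cd
  Read 'e': push. Stack: cde
  Read 'c': push. Stack: cdec
  Read 'e': push. Stack: cdece
  Read 'c': push. Stack: cdecec
  Read 'a': push. Stack: cdececa
  Read 'd': push. Stack: cdececad
  Read 'e': push. Stack: cdececade
Final stack: "cdececade" (length 9)

9


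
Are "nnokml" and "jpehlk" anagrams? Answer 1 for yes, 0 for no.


Strings: "nnokml", "jpehlk"
Sorted first:  klmnno
Sorted second: ehjklp
Differ at position 0: 'k' vs 'e' => not anagrams

0


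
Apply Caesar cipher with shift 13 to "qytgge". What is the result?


Caesar cipher: shift "qytgge" by 13
  'q' (pos 16) + 13 = pos 3 = 'd'
  'y' (pos 24) + 13 = pos 11 = 'l'
  't' (pos 19) + 13 = pos 6 = 'g'
  'g' (pos 6) + 13 = pos 19 = 't'
  'g' (pos 6) + 13 = pos 19 = 't'
  'e' (pos 4) + 13 = pos 17 = 'r'
Result: dlgttr

dlgttr


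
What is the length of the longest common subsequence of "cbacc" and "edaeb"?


LCS of "cbacc" and "edaeb"
DP table:
           e    d    a    e    b
      0    0    0    0    0    0
  c   0    0    0    0    0    0
  b   0    0    0    0    0    1
  a   0    0    0    1    1    1
  c   0    0    0    1    1    1
  c   0    0    0    1    1    1
LCS length = dp[5][5] = 1

1


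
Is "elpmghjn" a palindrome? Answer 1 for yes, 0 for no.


Input: elpmghjn
Reversed: njhgmple
  Compare pos 0 ('e') with pos 7 ('n'): MISMATCH
  Compare pos 1 ('l') with pos 6 ('j'): MISMATCH
  Compare pos 2 ('p') with pos 5 ('h'): MISMATCH
  Compare pos 3 ('m') with pos 4 ('g'): MISMATCH
Result: not a palindrome

0


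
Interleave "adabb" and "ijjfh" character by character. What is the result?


Interleaving "adabb" and "ijjfh":
  Position 0: 'a' from first, 'i' from second => "ai"
  Position 1: 'd' from first, 'j' from second => "dj"
  Position 2: 'a' from first, 'j' from second => "aj"
  Position 3: 'b' from first, 'f' from second => "bf"
  Position 4: 'b' from first, 'h' from second => "bh"
Result: aidjajbfbh

aidjajbfbh


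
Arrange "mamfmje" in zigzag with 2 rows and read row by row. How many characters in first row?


Zigzag "mamfmje" into 2 rows:
Placing characters:
  'm' => row 0
  'a' => row 1
  'm' => row 0
  'f' => row 1
  'm' => row 0
  'j' => row 1
  'e' => row 0
Rows:
  Row 0: "mmme"
  Row 1: "afj"
First row length: 4

4


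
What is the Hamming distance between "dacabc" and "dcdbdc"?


Comparing "dacabc" and "dcdbdc" position by position:
  Position 0: 'd' vs 'd' => same
  Position 1: 'a' vs 'c' => differ
  Position 2: 'c' vs 'd' => differ
  Position 3: 'a' vs 'b' => differ
  Position 4: 'b' vs 'd' => differ
  Position 5: 'c' vs 'c' => same
Total differences (Hamming distance): 4

4


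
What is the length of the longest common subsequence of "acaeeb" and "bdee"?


LCS of "acaeeb" and "bdee"
DP table:
           b    d    e    e
      0    0    0    0    0
  a   0    0    0    0    0
  c   0    0    0    0    0
  a   0    0    0    0    0
  e   0    0    0    1    1
  e   0    0    0    1    2
  b   0    1    1    1    2
LCS length = dp[6][4] = 2

2


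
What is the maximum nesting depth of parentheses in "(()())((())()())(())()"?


Input: "(()())((())()())(())()"
Tracking depth:
  Position 0 '(': depth becomes 1
  Position 1 '(': depth becomes 2
  Position 2 ')': depth becomes 1
  Position 3 '(': depth becomes 2
  Position 4 ')': depth becomes 1
  Position 5 ')': depth becomes 0
  Position 6 '(': depth becomes 1
  Position 7 '(': depth becomes 2
  Position 8 '(': depth becomes 3
  Position 9 ')': depth becomes 2
  Position 10 ')': depth becomes 1
  Position 11 '(': depth becomes 2
  Position 12 ')': depth becomes 1
  Position 13 '(': depth becomes 2
  Position 14 ')': depth becomes 1
  Position 15 ')': depth becomes 0
  Position 16 '(': depth becomes 1
  Position 17 '(': depth becomes 2
  Position 18 ')': depth becomes 1
  Position 19 ')': depth becomes 0
  Position 20 '(': depth becomes 1
  Position 21 ')': depth becomes 0
Maximum depth reached: 3

3


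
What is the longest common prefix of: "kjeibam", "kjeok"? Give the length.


Words: kjeibam, kjeok
  Position 0: all 'k' => match
  Position 1: all 'j' => match
  Position 2: all 'e' => match
  Position 3: ('i', 'o') => mismatch, stop
LCP = "kje" (length 3)

3


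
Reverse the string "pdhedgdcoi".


Input: pdhedgdcoi
Reading characters right to left:
  Position 9: 'i'
  Position 8: 'o'
  Position 7: 'c'
  Position 6: 'd'
  Position 5: 'g'
  Position 4: 'd'
  Position 3: 'e'
  Position 2: 'h'
  Position 1: 'd'
  Position 0: 'p'
Reversed: iocdgdehdp

iocdgdehdp


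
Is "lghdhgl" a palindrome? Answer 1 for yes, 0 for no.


Input: lghdhgl
Reversed: lghdhgl
  Compare pos 0 ('l') with pos 6 ('l'): match
  Compare pos 1 ('g') with pos 5 ('g'): match
  Compare pos 2 ('h') with pos 4 ('h'): match
Result: palindrome

1


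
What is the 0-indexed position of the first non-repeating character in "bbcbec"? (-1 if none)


Input: bbcbec
Character frequencies:
  'b': 3
  'c': 2
  'e': 1
Scanning left to right for freq == 1:
  Position 0 ('b'): freq=3, skip
  Position 1 ('b'): freq=3, skip
  Position 2 ('c'): freq=2, skip
  Position 3 ('b'): freq=3, skip
  Position 4 ('e'): unique! => answer = 4

4


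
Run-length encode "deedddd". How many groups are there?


Input: deedddd
Scanning for consecutive runs:
  Group 1: 'd' x 1 (positions 0-0)
  Group 2: 'e' x 2 (positions 1-2)
  Group 3: 'd' x 4 (positions 3-6)
Total groups: 3

3


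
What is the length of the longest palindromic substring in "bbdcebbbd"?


Input: "bbdcebbbd"
Checking substrings for palindromes:
  [5:8] "bbb" (len 3) => palindrome
  [0:2] "bb" (len 2) => palindrome
  [5:7] "bb" (len 2) => palindrome
  [6:8] "bb" (len 2) => palindrome
Longest palindromic substring: "bbb" with length 3

3


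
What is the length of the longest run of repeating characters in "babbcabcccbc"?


Input: "babbcabcccbc"
Scanning for longest run:
  Position 1 ('a'): new char, reset run to 1
  Position 2 ('b'): new char, reset run to 1
  Position 3 ('b'): continues run of 'b', length=2
  Position 4 ('c'): new char, reset run to 1
  Position 5 ('a'): new char, reset run to 1
  Position 6 ('b'): new char, reset run to 1
  Position 7 ('c'): new char, reset run to 1
  Position 8 ('c'): continues run of 'c', length=2
  Position 9 ('c'): continues run of 'c', length=3
  Position 10 ('b'): new char, reset run to 1
  Position 11 ('c'): new char, reset run to 1
Longest run: 'c' with length 3

3


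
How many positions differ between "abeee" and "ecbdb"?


Comparing "abeee" and "ecbdb" position by position:
  Position 0: 'a' vs 'e' => DIFFER
  Position 1: 'b' vs 'c' => DIFFER
  Position 2: 'e' vs 'b' => DIFFER
  Position 3: 'e' vs 'd' => DIFFER
  Position 4: 'e' vs 'b' => DIFFER
Positions that differ: 5

5


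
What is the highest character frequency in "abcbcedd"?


Input: abcbcedd
Character counts:
  'a': 1
  'b': 2
  'c': 2
  'd': 2
  'e': 1
Maximum frequency: 2

2


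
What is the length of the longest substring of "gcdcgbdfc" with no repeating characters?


Input: "gcdcgbdfc"
Sliding window (track last position of each char):
  Position 0 ('g'): window [0,0] length 1 -- new best
  Position 1 ('c'): window [0,1] length 2 -- new best
  Position 2 ('d'): window [0,2] length 3 -- new best
  Position 3 ('c'): repeat (last at 1), move window start to 2
  Position 3 ('c'): window [2,3] length 2
  Position 4 ('g'): window [2,4] length 3
  Position 5 ('b'): window [2,5] length 4 -- new best
  Position 6 ('d'): repeat (last at 2), move window start to 3
  Position 6 ('d'): window [3,6] length 4
  Position 7 ('f'): window [3,7] length 5 -- new best
  Position 8 ('c'): repeat (last at 3), move window start to 4
  Position 8 ('c'): window [4,8] length 5
Longest substring with no repeats: "cgbdf" with length 5

5


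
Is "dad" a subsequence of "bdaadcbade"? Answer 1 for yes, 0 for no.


Check if "dad" is a subsequence of "bdaadcbade"
Greedy scan:
  Position 0 ('b'): no match needed
  Position 1 ('d'): matches sub[0] = 'd'
  Position 2 ('a'): matches sub[1] = 'a'
  Position 3 ('a'): no match needed
  Position 4 ('d'): matches sub[2] = 'd'
  Position 5 ('c'): no match needed
  Position 6 ('b'): no match needed
  Position 7 ('a'): no match needed
  Position 8 ('d'): no match needed
  Position 9 ('e'): no match needed
All 3 characters matched => is a subsequence

1


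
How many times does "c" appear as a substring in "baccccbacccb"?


Searching for "c" in "baccccbacccb"
Scanning each position:
  Position 0: "b" => no
  Position 1: "a" => no
  Position 2: "c" => MATCH
  Position 3: "c" => MATCH
  Position 4: "c" => MATCH
  Position 5: "c" => MATCH
  Position 6: "b" => no
  Position 7: "a" => no
  Position 8: "c" => MATCH
  Position 9: "c" => MATCH
  Position 10: "c" => MATCH
  Position 11: "b" => no
Total occurrences: 7

7


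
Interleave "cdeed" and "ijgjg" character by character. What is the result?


Interleaving "cdeed" and "ijgjg":
  Position 0: 'c' from first, 'i' from second => "ci"
  Position 1: 'd' from first, 'j' from second => "dj"
  Position 2: 'e' from first, 'g' from second => "eg"
  Position 3: 'e' from first, 'j' from second => "ej"
  Position 4: 'd' from first, 'g' from second => "dg"
Result: cidjegejdg

cidjegejdg


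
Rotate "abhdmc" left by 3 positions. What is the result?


Input: "abhdmc", rotate left by 3
First 3 characters: "abh"
Remaining characters: "dmc"
Concatenate remaining + first: "dmc" + "abh" = "dmcabh"

dmcabh


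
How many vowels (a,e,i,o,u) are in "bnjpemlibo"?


Input: bnjpemlibo
Checking each character:
  'b' at position 0: consonant
  'n' at position 1: consonant
  'j' at position 2: consonant
  'p' at position 3: consonant
  'e' at position 4: vowel (running total: 1)
  'm' at position 5: consonant
  'l' at position 6: consonant
  'i' at position 7: vowel (running total: 2)
  'b' at position 8: consonant
  'o' at position 9: vowel (running total: 3)
Total vowels: 3

3


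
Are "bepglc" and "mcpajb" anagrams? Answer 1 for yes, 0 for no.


Strings: "bepglc", "mcpajb"
Sorted first:  bceglp
Sorted second: abcjmp
Differ at position 0: 'b' vs 'a' => not anagrams

0


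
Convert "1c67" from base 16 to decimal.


Input: "1c67" in base 16
Positional expansion:
  Digit '1' (value 1) x 16^3 = 4096
  Digit 'c' (value 12) x 16^2 = 3072
  Digit '6' (value 6) x 16^1 = 96
  Digit '7' (value 7) x 16^0 = 7
Sum = 7271

7271


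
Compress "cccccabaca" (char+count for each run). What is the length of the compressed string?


Input: cccccabaca
Runs:
  'c' x 5 => "c5"
  'a' x 1 => "a1"
  'b' x 1 => "b1"
  'a' x 1 => "a1"
  'c' x 1 => "c1"
  'a' x 1 => "a1"
Compressed: "c5a1b1a1c1a1"
Compressed length: 12

12


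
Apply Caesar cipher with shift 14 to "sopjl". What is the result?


Caesar cipher: shift "sopjl" by 14
  's' (pos 18) + 14 = pos 6 = 'g'
  'o' (pos 14) + 14 = pos 2 = 'c'
  'p' (pos 15) + 14 = pos 3 = 'd'
  'j' (pos 9) + 14 = pos 23 = 'x'
  'l' (pos 11) + 14 = pos 25 = 'z'
Result: gcdxz

gcdxz


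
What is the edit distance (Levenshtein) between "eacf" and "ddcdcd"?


Computing edit distance: "eacf" -> "ddcdcd"
DP table:
           d    d    c    d    c    d
      0    1    2    3    4    5    6
  e   1    1    2    3    4    5    6
  a   2    2    2    3    4    5    6
  c   3    3    3    2    3    4    5
  f   4    4    4    3    3    4    5
Edit distance = dp[4][6] = 5

5


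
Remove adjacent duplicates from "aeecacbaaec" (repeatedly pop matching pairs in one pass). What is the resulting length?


Input: aeecacbaaec
Stack-based adjacent duplicate removal:
  Read 'a': push. Stack: a
  Read 'e': push. Stack: ae
  Read 'e': matches stack top 'e' => pop. Stack: a
  Read 'c': push. Stack: ac
  Read 'a': push. Stack: aca
  Read 'c': push. Stack: acac
  Read 'b': push. Stack: acacb
  Read 'a': push. Stack: acacba
  Read 'a': matches stack top 'a' => pop. Stack: acacb
  Read 'e': push. Stack: acacbe
  Read 'c': push. Stack: acacbec
Final stack: "acacbec" (length 7)

7


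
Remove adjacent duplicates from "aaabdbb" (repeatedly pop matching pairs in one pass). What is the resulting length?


Input: aaabdbb
Stack-based adjacent duplicate removal:
  Read 'a': push. Stack: a
  Read 'a': matches stack top 'a' => pop. Stack: (empty)
  Read 'a': push. Stack: a
  Read 'b': push. Stack: ab
  Read 'd': push. Stack: abd
  Read 'b': push. Stack: abdb
  Read 'b': matches stack top 'b' => pop. Stack: abd
Final stack: "abd" (length 3)

3


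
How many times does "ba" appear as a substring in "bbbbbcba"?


Searching for "ba" in "bbbbbcba"
Scanning each position:
  Position 0: "bb" => no
  Position 1: "bb" => no
  Position 2: "bb" => no
  Position 3: "bb" => no
  Position 4: "bc" => no
  Position 5: "cb" => no
  Position 6: "ba" => MATCH
Total occurrences: 1

1


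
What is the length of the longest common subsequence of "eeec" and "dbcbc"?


LCS of "eeec" and "dbcbc"
DP table:
           d    b    c    b    c
      0    0    0    0    0    0
  e   0    0    0    0    0    0
  e   0    0    0    0    0    0
  e   0    0    0    0    0    0
  c   0    0    0    1    1    1
LCS length = dp[4][5] = 1

1


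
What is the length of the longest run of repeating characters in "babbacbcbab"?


Input: "babbacbcbab"
Scanning for longest run:
  Position 1 ('a'): new char, reset run to 1
  Position 2 ('b'): new char, reset run to 1
  Position 3 ('b'): continues run of 'b', length=2
  Position 4 ('a'): new char, reset run to 1
  Position 5 ('c'): new char, reset run to 1
  Position 6 ('b'): new char, reset run to 1
  Position 7 ('c'): new char, reset run to 1
  Position 8 ('b'): new char, reset run to 1
  Position 9 ('a'): new char, reset run to 1
  Position 10 ('b'): new char, reset run to 1
Longest run: 'b' with length 2

2


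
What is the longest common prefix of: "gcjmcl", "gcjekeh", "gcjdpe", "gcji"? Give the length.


Words: gcjmcl, gcjekeh, gcjdpe, gcji
  Position 0: all 'g' => match
  Position 1: all 'c' => match
  Position 2: all 'j' => match
  Position 3: ('m', 'e', 'd', 'i') => mismatch, stop
LCP = "gcj" (length 3)

3


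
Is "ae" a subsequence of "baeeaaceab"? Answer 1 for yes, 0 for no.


Check if "ae" is a subsequence of "baeeaaceab"
Greedy scan:
  Position 0 ('b'): no match needed
  Position 1 ('a'): matches sub[0] = 'a'
  Position 2 ('e'): matches sub[1] = 'e'
  Position 3 ('e'): no match needed
  Position 4 ('a'): no match needed
  Position 5 ('a'): no match needed
  Position 6 ('c'): no match needed
  Position 7 ('e'): no match needed
  Position 8 ('a'): no match needed
  Position 9 ('b'): no match needed
All 2 characters matched => is a subsequence

1


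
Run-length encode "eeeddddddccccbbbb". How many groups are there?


Input: eeeddddddccccbbbb
Scanning for consecutive runs:
  Group 1: 'e' x 3 (positions 0-2)
  Group 2: 'd' x 6 (positions 3-8)
  Group 3: 'c' x 4 (positions 9-12)
  Group 4: 'b' x 4 (positions 13-16)
Total groups: 4

4


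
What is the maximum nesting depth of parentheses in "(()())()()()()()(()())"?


Input: "(()())()()()()()(()())"
Tracking depth:
  Position 0 '(': depth becomes 1
  Position 1 '(': depth becomes 2
  Position 2 ')': depth becomes 1
  Position 3 '(': depth becomes 2
  Position 4 ')': depth becomes 1
  Position 5 ')': depth becomes 0
  Position 6 '(': depth becomes 1
  Position 7 ')': depth becomes 0
  Position 8 '(': depth becomes 1
  Position 9 ')': depth becomes 0
  Position 10 '(': depth becomes 1
  Position 11 ')': depth becomes 0
  Position 12 '(': depth becomes 1
  Position 13 ')': depth becomes 0
  Position 14 '(': depth becomes 1
  Position 15 ')': depth becomes 0
  Position 16 '(': depth becomes 1
  Position 17 '(': depth becomes 2
  Position 18 ')': depth becomes 1
  Position 19 '(': depth becomes 2
  Position 20 ')': depth becomes 1
  Position 21 ')': depth becomes 0
Maximum depth reached: 2

2


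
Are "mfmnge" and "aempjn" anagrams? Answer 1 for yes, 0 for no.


Strings: "mfmnge", "aempjn"
Sorted first:  efgmmn
Sorted second: aejmnp
Differ at position 0: 'e' vs 'a' => not anagrams

0


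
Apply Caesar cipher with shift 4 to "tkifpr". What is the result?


Caesar cipher: shift "tkifpr" by 4
  't' (pos 19) + 4 = pos 23 = 'x'
  'k' (pos 10) + 4 = pos 14 = 'o'
  'i' (pos 8) + 4 = pos 12 = 'm'
  'f' (pos 5) + 4 = pos 9 = 'j'
  'p' (pos 15) + 4 = pos 19 = 't'
  'r' (pos 17) + 4 = pos 21 = 'v'
Result: xomjtv

xomjtv
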